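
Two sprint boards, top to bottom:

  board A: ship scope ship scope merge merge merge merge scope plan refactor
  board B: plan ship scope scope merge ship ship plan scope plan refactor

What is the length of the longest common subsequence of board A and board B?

Match ship at board A[1]=board B[2], scope at board A[2]=board B[3], scope at board A[4]=board B[4], merge at board A[5]=board B[5], scope at board A[9]=board B[9], plan at board A[10]=board B[10], refactor at board A[11]=board B[11] — 7 tasks in the same relative order in both. dp[11][11] = 7 confirms this is the maximum.

7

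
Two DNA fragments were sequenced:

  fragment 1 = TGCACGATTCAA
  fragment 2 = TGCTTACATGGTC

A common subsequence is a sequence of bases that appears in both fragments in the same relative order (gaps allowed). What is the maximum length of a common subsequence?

Pick T (fragment 1 #1, fragment 2 #1) → G (fragment 1 #2, fragment 2 #2) → C (fragment 1 #3, fragment 2 #3) → A (fragment 1 #4, fragment 2 #6) → C (fragment 1 #5, fragment 2 #7) → A (fragment 1 #7, fragment 2 #8) → T (fragment 1 #8, fragment 2 #9) → T (fragment 1 #9, fragment 2 #12) → C (fragment 1 #10, fragment 2 #13); all 9 bases appear in both, in order. The LCS DP gives dp[12][13] = 9, so this is optimal.

9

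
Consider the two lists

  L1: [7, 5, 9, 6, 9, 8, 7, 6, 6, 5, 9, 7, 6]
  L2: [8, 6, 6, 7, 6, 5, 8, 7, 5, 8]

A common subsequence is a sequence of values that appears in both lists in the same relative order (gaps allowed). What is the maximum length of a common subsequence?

5

Pick 7 (L1 #1, L2 #4), 5 (L1 #2, L2 #6), 8 (L1 #6, L2 #7), 7 (L1 #7, L2 #8), 5 (L1 #10, L2 #9); all 5 values appear in both, in order. The LCS DP gives dp[13][10] = 5, so this is optimal.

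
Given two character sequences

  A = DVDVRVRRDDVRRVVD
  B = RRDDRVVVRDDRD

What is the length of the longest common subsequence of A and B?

9

Taking D (A #1, B #4), then V (A #2, B #6), then V (A #4, B #7), then V (A #6, B #8), then R (A #8, B #9), then D (A #9, B #10), then D (A #10, B #11), then R (A #13, B #12), then D (A #16, B #13) gives a common subsequence of length 9. dp[16][13] = 9 confirms this is the maximum.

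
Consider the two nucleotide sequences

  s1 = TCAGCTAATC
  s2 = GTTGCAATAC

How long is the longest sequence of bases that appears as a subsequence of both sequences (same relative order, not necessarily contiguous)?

7

Match T at s1[1]=s2[3], then G at s1[4]=s2[4], then C at s1[5]=s2[5], then A at s1[7]=s2[6], then A at s1[8]=s2[7], then T at s1[9]=s2[8], then C at s1[10]=s2[10] — 7 bases in the same relative order in both. The LCS DP gives dp[10][10] = 7, so this is optimal.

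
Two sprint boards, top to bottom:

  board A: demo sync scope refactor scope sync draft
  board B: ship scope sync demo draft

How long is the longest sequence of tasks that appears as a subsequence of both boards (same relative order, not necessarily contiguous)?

One common subsequence of length 3: scope at board A[5]=board B[2] → sync at board A[6]=board B[3] → draft at board A[7]=board B[5]. The LCS DP gives dp[7][5] = 3, so this is optimal.

3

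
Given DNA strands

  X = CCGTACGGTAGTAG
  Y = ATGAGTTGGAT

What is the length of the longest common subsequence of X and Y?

6

Match G [3,5], T [4,7], G [7,8], G [8,9], A [10,10], T [12,11] — 6 bases in the same relative order in both, and the DP table's final entry dp[14][11] is also 6, so no common subsequence is longer.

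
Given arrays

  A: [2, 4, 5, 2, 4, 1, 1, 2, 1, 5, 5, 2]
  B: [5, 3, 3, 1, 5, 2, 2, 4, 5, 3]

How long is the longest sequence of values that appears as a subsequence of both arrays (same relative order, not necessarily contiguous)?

4

Let dp[i][j] be the LCS length of the first i values of A and the first j values of B. dp[i][j] = dp[i-1][j-1]+1 when the i-th and j-th values match, else max(dp[i-1][j], dp[i][j-1]).
    ·  5  3  3  1  5  2  2  4  5  3
 ·  0  0  0  0  0  0  0  0  0  0  0
 2  0  0  0  0  0  0  1  1  1  1  1
 4  0  0  0  0  0  0  1  1  2  2  2
 5  0  1  1  1  1  1  1  1  2  3  3
 2  0  1  1  1  1  1  2  2  2  3  3
 4  0  1  1  1  1  1  2  2  3  3  3
 1  0  1  1  1  2  2  2  2  3  3  3
 1  0  1  1  1  2  2  2  2  3  3  3
 2  0  1  1  1  2  2  3  3  3  3  3
 1  0  1  1  1  2  2  3  3  3  3  3
 5  0  1  1  1  2  3  3  3  3  4  4
 5  0  1  1  1  2  3  3  3  3  4  4
 2  0  1  1  1  2  3  4  4  4  4  4
dp[12][10] = 4. One LCS (by backtracking along matches): 2, 2, 4, 5.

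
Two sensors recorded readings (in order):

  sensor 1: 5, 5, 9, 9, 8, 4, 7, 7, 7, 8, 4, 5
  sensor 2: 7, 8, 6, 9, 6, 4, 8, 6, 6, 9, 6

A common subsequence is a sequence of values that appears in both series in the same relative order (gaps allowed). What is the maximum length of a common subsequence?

3

Pick 9 [3,4], then 4 [6,6], then 8 [10,7]; all 3 values appear in both, in order. dp[12][11] = 3 confirms this is the maximum.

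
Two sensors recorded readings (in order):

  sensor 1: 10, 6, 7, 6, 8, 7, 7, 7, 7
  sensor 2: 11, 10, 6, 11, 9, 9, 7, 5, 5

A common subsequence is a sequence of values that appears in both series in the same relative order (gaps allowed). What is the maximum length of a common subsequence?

3

Match 10 at sensor 1[1]=sensor 2[2]; then 6 at sensor 1[2]=sensor 2[3]; then 7 at sensor 1[3]=sensor 2[7] — 3 values in the same relative order in both. The LCS DP gives dp[9][9] = 3, so this is optimal.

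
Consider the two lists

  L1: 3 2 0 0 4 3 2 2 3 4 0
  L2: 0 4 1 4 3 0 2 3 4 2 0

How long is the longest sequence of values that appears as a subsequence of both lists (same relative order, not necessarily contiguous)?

7

One common subsequence of length 7: 0 (L1 #3, L2 #1) → 4 (L1 #5, L2 #4) → 3 (L1 #6, L2 #5) → 2 (L1 #8, L2 #7) → 3 (L1 #9, L2 #8) → 4 (L1 #10, L2 #9) → 0 (L1 #11, L2 #11). Since dp[11][11] = 7, nothing longer is possible.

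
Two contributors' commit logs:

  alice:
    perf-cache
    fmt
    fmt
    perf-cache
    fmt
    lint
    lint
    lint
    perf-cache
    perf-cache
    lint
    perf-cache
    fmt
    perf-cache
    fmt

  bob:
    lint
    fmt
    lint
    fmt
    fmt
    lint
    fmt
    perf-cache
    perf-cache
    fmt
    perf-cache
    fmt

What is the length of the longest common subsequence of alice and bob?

Pick fmt at alice[2]=bob[2] → fmt at alice[3]=bob[4] → fmt at alice[5]=bob[5] → lint at alice[6]=bob[6] → perf-cache at alice[10]=bob[8] → perf-cache at alice[12]=bob[9] → fmt at alice[13]=bob[10] → perf-cache at alice[14]=bob[11] → fmt at alice[15]=bob[12]; all 9 commits appear in both, in order. The LCS DP gives dp[15][12] = 9, so this is optimal.

9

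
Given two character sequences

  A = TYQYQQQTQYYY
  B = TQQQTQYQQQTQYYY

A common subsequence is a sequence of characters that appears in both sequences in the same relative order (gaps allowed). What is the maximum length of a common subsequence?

Match T at A[1]=B[5]; then Q at A[3]=B[6]; then Y at A[4]=B[7]; then Q at A[5]=B[8]; then Q at A[6]=B[9]; then Q at A[7]=B[10]; then T at A[8]=B[11]; then Q at A[9]=B[12]; then Y at A[10]=B[13]; then Y at A[11]=B[14]; then Y at A[12]=B[15] — 11 characters in the same relative order in both. dp[12][15] = 11 confirms this is the maximum.

11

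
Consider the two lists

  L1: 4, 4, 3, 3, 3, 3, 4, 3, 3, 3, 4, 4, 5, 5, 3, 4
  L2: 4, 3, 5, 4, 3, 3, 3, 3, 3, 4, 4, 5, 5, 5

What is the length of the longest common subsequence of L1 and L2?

11

Pick 4 at L1[1]=L2[1], then 4 at L1[2]=L2[4], then 3 at L1[5]=L2[5], then 3 at L1[6]=L2[6], then 3 at L1[8]=L2[7], then 3 at L1[9]=L2[8], then 3 at L1[10]=L2[9], then 4 at L1[11]=L2[10], then 4 at L1[12]=L2[11], then 5 at L1[13]=L2[13], then 5 at L1[14]=L2[14]; all 11 values appear in both, in order. Since dp[16][14] = 11, nothing longer is possible.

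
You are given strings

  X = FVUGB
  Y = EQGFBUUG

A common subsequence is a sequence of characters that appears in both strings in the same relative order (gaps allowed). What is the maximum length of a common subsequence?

3

Let dp[i][j] be the LCS length of the first i characters of X and the first j characters of Y. dp[i][j] = dp[i-1][j-1]+1 when the i-th and j-th characters match, else max(dp[i-1][j], dp[i][j-1]).
    ·  E  Q  G  F  B  U  U  G
 ·  0  0  0  0  0  0  0  0  0
 F  0  0  0  0  1  1  1  1  1
 V  0  0  0  0  1  1  1  1  1
 U  0  0  0  0  1  1  2  2  2
 G  0  0  0  1  1  1  2  2  3
 B  0  0  0  1  1  2  2  2  3
dp[5][8] = 3. One LCS (by backtracking along matches): FUG.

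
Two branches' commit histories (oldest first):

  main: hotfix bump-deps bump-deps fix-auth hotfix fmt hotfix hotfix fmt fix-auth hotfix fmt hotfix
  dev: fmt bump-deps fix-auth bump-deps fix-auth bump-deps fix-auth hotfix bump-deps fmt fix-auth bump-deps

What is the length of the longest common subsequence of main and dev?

One common subsequence of length 6: bump-deps at main[2]=dev[4] → bump-deps at main[3]=dev[6] → fix-auth at main[4]=dev[7] → hotfix at main[5]=dev[8] → fmt at main[9]=dev[10] → fix-auth at main[10]=dev[11], and the DP table's final entry dp[13][12] is also 6, so no common subsequence is longer.

6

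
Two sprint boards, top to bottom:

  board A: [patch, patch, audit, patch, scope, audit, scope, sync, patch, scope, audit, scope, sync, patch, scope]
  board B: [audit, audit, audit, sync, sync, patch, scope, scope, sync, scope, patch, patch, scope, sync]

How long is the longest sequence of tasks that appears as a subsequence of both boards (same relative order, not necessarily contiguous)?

9

Match audit [3,2] → audit [6,3] → sync [8,5] → patch [9,6] → scope [10,7] → scope [12,8] → sync [13,9] → patch [14,12] → scope [15,13] — 9 tasks in the same relative order in both. Since dp[15][14] = 9, nothing longer is possible.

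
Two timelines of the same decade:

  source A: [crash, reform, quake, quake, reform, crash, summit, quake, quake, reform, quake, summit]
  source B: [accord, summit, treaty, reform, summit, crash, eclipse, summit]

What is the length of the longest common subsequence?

3

Pick reform [2,4] → crash [6,6] → summit [12,8]; all 3 events appear in both, in order, and the DP table's final entry dp[12][8] is also 3, so no common subsequence is longer.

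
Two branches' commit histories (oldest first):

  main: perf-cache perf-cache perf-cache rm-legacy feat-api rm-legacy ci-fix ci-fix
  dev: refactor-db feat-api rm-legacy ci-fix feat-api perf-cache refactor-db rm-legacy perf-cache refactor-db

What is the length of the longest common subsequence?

3

Taking rm-legacy at main[4]=dev[3], then feat-api at main[5]=dev[5], then rm-legacy at main[6]=dev[8] gives a common subsequence of length 3, and the DP table's final entry dp[8][10] is also 3, so no common subsequence is longer.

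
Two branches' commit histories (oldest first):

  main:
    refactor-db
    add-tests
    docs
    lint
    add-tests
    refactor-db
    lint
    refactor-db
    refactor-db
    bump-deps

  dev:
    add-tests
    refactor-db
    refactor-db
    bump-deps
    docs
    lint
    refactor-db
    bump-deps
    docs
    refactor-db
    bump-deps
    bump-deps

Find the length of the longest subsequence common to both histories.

Taking refactor-db (main #1, dev #3); then docs (main #3, dev #5); then lint (main #4, dev #6); then refactor-db (main #6, dev #7); then refactor-db (main #8, dev #10); then bump-deps (main #10, dev #12) gives a common subsequence of length 6, and the DP table's final entry dp[10][12] is also 6, so no common subsequence is longer.

6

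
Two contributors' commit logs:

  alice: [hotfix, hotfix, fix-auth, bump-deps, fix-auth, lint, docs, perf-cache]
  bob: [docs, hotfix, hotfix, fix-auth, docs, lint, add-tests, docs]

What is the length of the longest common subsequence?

Taking hotfix at alice[1]=bob[2]; then hotfix at alice[2]=bob[3]; then fix-auth at alice[3]=bob[4]; then lint at alice[6]=bob[6]; then docs at alice[7]=bob[8] gives a common subsequence of length 5. The LCS DP gives dp[8][8] = 5, so this is optimal.

5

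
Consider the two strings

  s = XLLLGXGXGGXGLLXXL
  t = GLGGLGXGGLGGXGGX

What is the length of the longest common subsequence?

Taking L (s #2, t #2), then L (s #4, t #5), then G (s #5, t #6), then X (s #6, t #7), then G (s #7, t #9), then G (s #9, t #11), then G (s #10, t #12), then X (s #11, t #13), then G (s #12, t #15), then X (s #16, t #16) gives a common subsequence of length 10. Since dp[17][16] = 10, nothing longer is possible.

10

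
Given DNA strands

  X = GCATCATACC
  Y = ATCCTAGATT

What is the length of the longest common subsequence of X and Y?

One common subsequence of length 5: A [3,1] → T [4,2] → C [5,4] → A [6,8] → T [7,10]. The LCS DP gives dp[10][10] = 5, so this is optimal.

5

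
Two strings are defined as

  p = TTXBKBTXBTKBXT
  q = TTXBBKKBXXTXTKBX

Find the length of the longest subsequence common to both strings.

Pick T (p #1, q #1), then T (p #2, q #2), then X (p #3, q #3), then B (p #4, q #5), then K (p #5, q #7), then B (p #6, q #8), then T (p #7, q #11), then X (p #8, q #12), then T (p #10, q #13), then K (p #11, q #14), then B (p #12, q #15), then X (p #13, q #16); all 12 characters appear in both, in order, and the DP table's final entry dp[14][16] is also 12, so no common subsequence is longer.

12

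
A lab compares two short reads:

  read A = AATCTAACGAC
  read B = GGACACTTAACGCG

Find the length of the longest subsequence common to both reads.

Pick A [1,3], A [2,5], T [3,7], T [5,8], A [6,9], A [7,10], C [8,11], G [9,12], C [11,13]; all 9 bases appear in both, in order, and the DP table's final entry dp[11][14] is also 9, so no common subsequence is longer.

9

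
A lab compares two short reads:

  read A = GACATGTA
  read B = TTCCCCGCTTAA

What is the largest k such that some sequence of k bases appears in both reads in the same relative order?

One common subsequence of length 5: G [1,7], then C [3,8], then T [5,9], then T [7,10], then A [8,12], and the DP table's final entry dp[8][12] is also 5, so no common subsequence is longer.

5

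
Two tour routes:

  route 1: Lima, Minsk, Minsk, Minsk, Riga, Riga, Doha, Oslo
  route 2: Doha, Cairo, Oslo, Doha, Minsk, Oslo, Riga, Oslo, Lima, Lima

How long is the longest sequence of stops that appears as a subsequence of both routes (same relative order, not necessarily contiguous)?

3

Taking Minsk [2,5] → Riga [6,7] → Oslo [8,8] gives a common subsequence of length 3. The LCS DP gives dp[8][10] = 3, so this is optimal.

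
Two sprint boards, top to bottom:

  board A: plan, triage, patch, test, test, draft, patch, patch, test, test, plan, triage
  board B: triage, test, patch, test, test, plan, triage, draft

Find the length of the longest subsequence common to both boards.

Taking triage [2,1], test [5,2], patch [8,3], test [9,4], test [10,5], plan [11,6], triage [12,7] gives a common subsequence of length 7. Since dp[12][8] = 7, nothing longer is possible.

7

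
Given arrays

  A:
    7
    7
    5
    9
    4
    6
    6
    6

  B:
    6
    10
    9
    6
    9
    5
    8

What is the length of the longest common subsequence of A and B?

2

Let dp[i][j] be the LCS length of the first i values of A and the first j values of B. dp[i][j] = dp[i-1][j-1]+1 when the i-th and j-th values match, else max(dp[i-1][j], dp[i][j-1]).
    ·  6 10  9  6  9  5  8
 ·  0  0  0  0  0  0  0  0
 7  0  0  0  0  0  0  0  0
 7  0  0  0  0  0  0  0  0
 5  0  0  0  0  0  0  1  1
 9  0  0  0  1  1  1  1  1
 4  0  0  0  1  1  1  1  1
 6  0  1  1  1  2  2  2  2
 6  0  1  1  1  2  2  2  2
 6  0  1  1  1  2  2  2  2
dp[8][7] = 2. One LCS (by backtracking along matches): 9, 6.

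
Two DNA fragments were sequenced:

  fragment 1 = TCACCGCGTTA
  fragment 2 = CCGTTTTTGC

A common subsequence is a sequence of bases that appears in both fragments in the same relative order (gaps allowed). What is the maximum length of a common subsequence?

One common subsequence of length 5: C [4,1], then C [5,2], then G [6,3], then T [9,7], then T [10,8], and the DP table's final entry dp[11][10] is also 5, so no common subsequence is longer.

5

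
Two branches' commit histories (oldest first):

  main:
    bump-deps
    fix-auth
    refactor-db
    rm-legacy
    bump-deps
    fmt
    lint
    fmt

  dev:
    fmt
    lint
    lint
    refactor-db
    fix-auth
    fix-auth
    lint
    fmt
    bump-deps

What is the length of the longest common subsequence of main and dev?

3

Match fix-auth [2,6] → lint [7,7] → fmt [8,8] — 3 commits in the same relative order in both. Since dp[8][9] = 3, nothing longer is possible.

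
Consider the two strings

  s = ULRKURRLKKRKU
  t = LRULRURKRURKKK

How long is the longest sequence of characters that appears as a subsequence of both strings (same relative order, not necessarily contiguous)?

Taking U (s #1, t #3); then L (s #2, t #4); then R (s #3, t #7); then K (s #4, t #8); then U (s #5, t #10); then R (s #7, t #11); then K (s #9, t #12); then K (s #10, t #13); then K (s #12, t #14) gives a common subsequence of length 9. The LCS DP gives dp[13][14] = 9, so this is optimal.

9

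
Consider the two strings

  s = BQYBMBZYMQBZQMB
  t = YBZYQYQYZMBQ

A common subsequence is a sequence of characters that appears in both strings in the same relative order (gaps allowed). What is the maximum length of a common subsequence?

One common subsequence of length 8: Y (s #3, t #1), then B (s #6, t #2), then Z (s #7, t #3), then Y (s #8, t #6), then Q (s #10, t #7), then Z (s #12, t #9), then M (s #14, t #10), then B (s #15, t #11), and the DP table's final entry dp[15][12] is also 8, so no common subsequence is longer.

8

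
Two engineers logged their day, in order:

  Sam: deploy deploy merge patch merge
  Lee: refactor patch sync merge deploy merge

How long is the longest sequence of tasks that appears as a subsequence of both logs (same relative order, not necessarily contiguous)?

One common subsequence of length 2: deploy (Sam #2, Lee #5), then merge (Sam #5, Lee #6). Since dp[5][6] = 2, nothing longer is possible.

2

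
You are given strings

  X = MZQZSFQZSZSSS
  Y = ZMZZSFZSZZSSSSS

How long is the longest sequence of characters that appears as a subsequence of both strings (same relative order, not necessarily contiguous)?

11

One common subsequence of length 11: M (X #1, Y #2), Z (X #2, Y #3), Z (X #4, Y #4), S (X #5, Y #5), F (X #6, Y #6), Z (X #8, Y #7), S (X #9, Y #8), Z (X #10, Y #10), S (X #11, Y #13), S (X #12, Y #14), S (X #13, Y #15). dp[13][15] = 11 confirms this is the maximum.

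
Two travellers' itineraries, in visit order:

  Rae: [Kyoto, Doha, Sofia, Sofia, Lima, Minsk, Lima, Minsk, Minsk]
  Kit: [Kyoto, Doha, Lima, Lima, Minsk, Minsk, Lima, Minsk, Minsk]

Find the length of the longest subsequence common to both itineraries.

7

Taking Kyoto [1,1] → Doha [2,2] → Lima [5,4] → Minsk [6,6] → Lima [7,7] → Minsk [8,8] → Minsk [9,9] gives a common subsequence of length 7. Since dp[9][9] = 7, nothing longer is possible.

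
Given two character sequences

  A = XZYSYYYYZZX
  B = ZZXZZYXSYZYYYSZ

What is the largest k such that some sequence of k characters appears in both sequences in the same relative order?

Match X at A[1]=B[3] → Z at A[2]=B[5] → Y at A[3]=B[6] → S at A[4]=B[8] → Y at A[5]=B[9] → Y at A[6]=B[11] → Y at A[7]=B[12] → Y at A[8]=B[13] → Z at A[10]=B[15] — 9 characters in the same relative order in both. dp[11][15] = 9 confirms this is the maximum.

9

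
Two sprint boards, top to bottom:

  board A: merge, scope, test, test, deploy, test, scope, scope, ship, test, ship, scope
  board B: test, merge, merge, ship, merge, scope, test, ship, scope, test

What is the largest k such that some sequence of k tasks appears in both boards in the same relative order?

5

Taking merge at board A[1]=board B[5], then scope at board A[2]=board B[6], then test at board A[3]=board B[7], then scope at board A[8]=board B[9], then test at board A[10]=board B[10] gives a common subsequence of length 5. The LCS DP gives dp[12][10] = 5, so this is optimal.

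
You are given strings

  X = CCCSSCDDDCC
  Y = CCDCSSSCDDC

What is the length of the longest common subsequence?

One common subsequence of length 9: C (X #1, Y #1); then C (X #2, Y #2); then C (X #3, Y #4); then S (X #4, Y #6); then S (X #5, Y #7); then C (X #6, Y #8); then D (X #8, Y #9); then D (X #9, Y #10); then C (X #11, Y #11). dp[11][11] = 9 confirms this is the maximum.

9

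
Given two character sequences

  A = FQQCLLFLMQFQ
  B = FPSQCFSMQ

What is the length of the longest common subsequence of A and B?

6

Let dp[i][j] be the LCS length of the first i characters of A and the first j characters of B. dp[i][j] = dp[i-1][j-1]+1 when the i-th and j-th characters match, else max(dp[i-1][j], dp[i][j-1]).
    ·  F  P  S  Q  C  F  S  M  Q
 ·  0  0  0  0  0  0  0  0  0  0
 F  0  1  1  1  1  1  1  1  1  1
 Q  0  1  1  1  2  2  2  2  2  2
 Q  0  1  1  1  2  2  2  2  2  3
 C  0  1  1  1  2  3  3  3  3  3
 L  0  1  1  1  2  3  3  3  3  3
 L  0  1  1  1  2  3  3  3  3  3
 F  0  1  1  1  2  3  4  4  4  4
 L  0  1  1  1  2  3  4  4  4  4
 M  0  1  1  1  2  3  4  4  5  5
 Q  0  1  1  1  2  3  4  4  5  6
 F  0  1  1  1  2  3  4  4  5  6
 Q  0  1  1  1  2  3  4  4  5  6
dp[12][9] = 6. One LCS (by backtracking along matches): FQCFMQ.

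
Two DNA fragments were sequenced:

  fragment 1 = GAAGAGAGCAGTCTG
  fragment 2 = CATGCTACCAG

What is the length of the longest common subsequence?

6

One common subsequence of length 6: A [2,2], G [4,4], A [5,7], C [9,9], A [10,10], G [15,11]. dp[15][11] = 6 confirms this is the maximum.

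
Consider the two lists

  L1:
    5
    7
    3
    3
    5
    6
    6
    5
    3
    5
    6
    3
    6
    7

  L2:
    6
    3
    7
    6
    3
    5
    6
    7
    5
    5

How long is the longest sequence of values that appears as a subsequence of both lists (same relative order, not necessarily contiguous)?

Taking 7 (L1 #2, L2 #3); then 3 (L1 #4, L2 #5); then 5 (L1 #5, L2 #6); then 6 (L1 #6, L2 #7); then 5 (L1 #8, L2 #9); then 5 (L1 #10, L2 #10) gives a common subsequence of length 6, and the DP table's final entry dp[14][10] is also 6, so no common subsequence is longer.

6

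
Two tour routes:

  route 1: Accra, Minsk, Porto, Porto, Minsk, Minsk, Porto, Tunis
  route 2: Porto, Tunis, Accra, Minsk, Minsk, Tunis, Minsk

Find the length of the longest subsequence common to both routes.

4

One common subsequence of length 4: Accra (route 1 #1, route 2 #3), then Minsk (route 1 #2, route 2 #4), then Minsk (route 1 #5, route 2 #5), then Minsk (route 1 #6, route 2 #7), and the DP table's final entry dp[8][7] is also 4, so no common subsequence is longer.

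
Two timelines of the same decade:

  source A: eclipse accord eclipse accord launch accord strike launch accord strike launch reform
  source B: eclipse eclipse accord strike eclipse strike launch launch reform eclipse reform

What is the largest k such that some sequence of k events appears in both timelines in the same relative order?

Match eclipse (source A #1, source B #2); then accord (source A #2, source B #3); then eclipse (source A #3, source B #5); then strike (source A #7, source B #6); then launch (source A #8, source B #7); then launch (source A #11, source B #8); then reform (source A #12, source B #11) — 7 events in the same relative order in both. The LCS DP gives dp[12][11] = 7, so this is optimal.

7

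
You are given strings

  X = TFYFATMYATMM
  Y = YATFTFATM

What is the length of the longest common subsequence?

One common subsequence of length 6: T (X #1, Y #3), then F (X #2, Y #4), then F (X #4, Y #6), then A (X #9, Y #7), then T (X #10, Y #8), then M (X #12, Y #9). Since dp[12][9] = 6, nothing longer is possible.

6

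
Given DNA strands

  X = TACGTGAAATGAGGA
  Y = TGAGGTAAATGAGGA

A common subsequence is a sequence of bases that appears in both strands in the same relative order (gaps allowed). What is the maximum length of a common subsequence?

13

Taking T [1,1]; then A [2,3]; then G [4,5]; then T [5,6]; then A [7,7]; then A [8,8]; then A [9,9]; then T [10,10]; then G [11,11]; then A [12,12]; then G [13,13]; then G [14,14]; then A [15,15] gives a common subsequence of length 13, and the DP table's final entry dp[15][15] is also 13, so no common subsequence is longer.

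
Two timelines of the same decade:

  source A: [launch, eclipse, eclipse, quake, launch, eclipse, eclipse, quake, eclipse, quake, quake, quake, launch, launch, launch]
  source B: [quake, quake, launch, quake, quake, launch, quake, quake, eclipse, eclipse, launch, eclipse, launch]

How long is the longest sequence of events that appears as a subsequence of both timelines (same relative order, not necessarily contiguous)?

8

Pick quake at source A[4]=source B[2] → launch at source A[5]=source B[3] → quake at source A[8]=source B[4] → quake at source A[10]=source B[5] → quake at source A[11]=source B[7] → quake at source A[12]=source B[8] → launch at source A[13]=source B[11] → launch at source A[15]=source B[13]; all 8 events appear in both, in order. The LCS DP gives dp[15][13] = 8, so this is optimal.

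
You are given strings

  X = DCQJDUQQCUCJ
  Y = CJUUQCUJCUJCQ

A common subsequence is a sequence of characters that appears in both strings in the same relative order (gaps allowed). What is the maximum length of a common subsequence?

Match C [2,1], then J [4,2], then U [6,4], then Q [8,5], then C [9,6], then U [10,7], then C [11,9], then J [12,11] — 8 characters in the same relative order in both. The LCS DP gives dp[12][13] = 8, so this is optimal.

8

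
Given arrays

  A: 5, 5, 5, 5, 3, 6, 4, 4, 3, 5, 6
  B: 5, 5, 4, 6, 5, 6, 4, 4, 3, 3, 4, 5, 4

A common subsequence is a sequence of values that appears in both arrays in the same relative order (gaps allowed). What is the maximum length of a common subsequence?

8

Match 5 (A #1, B #1), 5 (A #2, B #2), 5 (A #4, B #5), 6 (A #6, B #6), 4 (A #7, B #7), 4 (A #8, B #8), 3 (A #9, B #10), 5 (A #10, B #12) — 8 values in the same relative order in both. dp[11][13] = 8 confirms this is the maximum.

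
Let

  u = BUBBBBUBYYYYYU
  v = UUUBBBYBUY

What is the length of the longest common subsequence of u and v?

Match U [2,3]; then B [3,4]; then B [4,5]; then B [5,6]; then B [6,8]; then U [7,9]; then Y [13,10] — 7 characters in the same relative order in both, and the DP table's final entry dp[14][10] is also 7, so no common subsequence is longer.

7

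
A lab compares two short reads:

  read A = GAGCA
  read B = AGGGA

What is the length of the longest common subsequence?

3

Pick G (read A #1, read B #3); then G (read A #3, read B #4); then A (read A #5, read B #5); all 3 bases appear in both, in order. dp[5][5] = 3 confirms this is the maximum.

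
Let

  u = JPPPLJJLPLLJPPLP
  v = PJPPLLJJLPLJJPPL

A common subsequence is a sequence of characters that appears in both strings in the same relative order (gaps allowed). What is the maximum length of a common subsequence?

Pick J at u[1]=v[2]; then P at u[2]=v[3]; then P at u[3]=v[4]; then L at u[5]=v[6]; then J at u[6]=v[7]; then J at u[7]=v[8]; then L at u[8]=v[9]; then P at u[9]=v[10]; then L at u[10]=v[11]; then J at u[12]=v[13]; then P at u[13]=v[14]; then P at u[14]=v[15]; then L at u[15]=v[16]; all 13 characters appear in both, in order, and the DP table's final entry dp[16][16] is also 13, so no common subsequence is longer.

13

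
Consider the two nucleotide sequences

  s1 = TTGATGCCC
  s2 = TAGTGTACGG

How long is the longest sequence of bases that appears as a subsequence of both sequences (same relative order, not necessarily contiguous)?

Let dp[i][j] be the LCS length of the first i bases of s1 and the first j bases of s2. dp[i][j] = dp[i-1][j-1]+1 when the i-th and j-th bases match, else max(dp[i-1][j], dp[i][j-1]).
    ·  T  A  G  T  G  T  A  C  G  G
 ·  0  0  0  0  0  0  0  0  0  0  0
 T  0  1  1  1  1  1  1  1  1  1  1
 T  0  1  1  1  2  2  2  2  2  2  2
 G  0  1  1  2  2  3  3  3  3  3  3
 A  0  1  2  2  2  3  3  4  4  4  4
 T  0  1  2  2  3  3  4  4  4  4  4
 G  0  1  2  3  3  4  4  4  4  5  5
 C  0  1  2  3  3  4  4  4  5  5  5
 C  0  1  2  3  3  4  4  4  5  5  5
 C  0  1  2  3  3  4  4  4  5  5  5
dp[9][10] = 5. One LCS (by backtracking along matches): TTGAG.

5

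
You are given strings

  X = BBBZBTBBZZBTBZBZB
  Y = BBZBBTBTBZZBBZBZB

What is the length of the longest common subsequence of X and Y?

One common subsequence of length 15: B at X[1]=Y[1] → B at X[2]=Y[2] → B at X[3]=Y[4] → B at X[5]=Y[5] → T at X[6]=Y[6] → B at X[7]=Y[7] → B at X[8]=Y[9] → Z at X[9]=Y[10] → Z at X[10]=Y[11] → B at X[11]=Y[12] → B at X[13]=Y[13] → Z at X[14]=Y[14] → B at X[15]=Y[15] → Z at X[16]=Y[16] → B at X[17]=Y[17]. dp[17][17] = 15 confirms this is the maximum.

15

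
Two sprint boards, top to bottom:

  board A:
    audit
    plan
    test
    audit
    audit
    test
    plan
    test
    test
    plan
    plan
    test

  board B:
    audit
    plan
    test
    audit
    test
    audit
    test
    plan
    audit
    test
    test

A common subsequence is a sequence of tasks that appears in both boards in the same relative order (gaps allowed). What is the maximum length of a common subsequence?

9

Match audit (board A #1, board B #1), plan (board A #2, board B #2), test (board A #3, board B #3), audit (board A #4, board B #4), audit (board A #5, board B #6), test (board A #6, board B #7), plan (board A #7, board B #8), test (board A #9, board B #10), test (board A #12, board B #11) — 9 tasks in the same relative order in both. dp[12][11] = 9 confirms this is the maximum.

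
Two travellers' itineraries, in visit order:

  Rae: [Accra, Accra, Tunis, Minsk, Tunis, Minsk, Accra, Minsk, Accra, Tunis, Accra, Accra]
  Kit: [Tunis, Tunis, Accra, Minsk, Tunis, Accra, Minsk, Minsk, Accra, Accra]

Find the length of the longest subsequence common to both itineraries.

Taking Accra [2,3]; then Minsk [4,4]; then Tunis [5,5]; then Minsk [6,7]; then Minsk [8,8]; then Accra [11,9]; then Accra [12,10] gives a common subsequence of length 7. The LCS DP gives dp[12][10] = 7, so this is optimal.

7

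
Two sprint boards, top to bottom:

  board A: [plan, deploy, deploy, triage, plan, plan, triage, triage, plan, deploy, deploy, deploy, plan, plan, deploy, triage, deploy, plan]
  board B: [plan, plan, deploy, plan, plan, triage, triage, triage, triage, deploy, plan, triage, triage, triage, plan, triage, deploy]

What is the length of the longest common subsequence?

Pick plan at board A[1]=board B[2], then deploy at board A[3]=board B[3], then plan at board A[5]=board B[4], then plan at board A[6]=board B[5], then triage at board A[7]=board B[8], then triage at board A[8]=board B[9], then deploy at board A[12]=board B[10], then plan at board A[13]=board B[11], then plan at board A[14]=board B[15], then triage at board A[16]=board B[16], then deploy at board A[17]=board B[17]; all 11 tasks appear in both, in order. The LCS DP gives dp[18][17] = 11, so this is optimal.

11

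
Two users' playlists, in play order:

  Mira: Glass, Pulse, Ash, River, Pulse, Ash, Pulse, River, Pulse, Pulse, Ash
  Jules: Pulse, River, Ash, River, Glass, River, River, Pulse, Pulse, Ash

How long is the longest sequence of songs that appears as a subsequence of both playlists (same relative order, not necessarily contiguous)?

7

Pick Pulse at Mira[2]=Jules[1] → Ash at Mira[3]=Jules[3] → River at Mira[4]=Jules[6] → River at Mira[8]=Jules[7] → Pulse at Mira[9]=Jules[8] → Pulse at Mira[10]=Jules[9] → Ash at Mira[11]=Jules[10]; all 7 songs appear in both, in order, and the DP table's final entry dp[11][10] is also 7, so no common subsequence is longer.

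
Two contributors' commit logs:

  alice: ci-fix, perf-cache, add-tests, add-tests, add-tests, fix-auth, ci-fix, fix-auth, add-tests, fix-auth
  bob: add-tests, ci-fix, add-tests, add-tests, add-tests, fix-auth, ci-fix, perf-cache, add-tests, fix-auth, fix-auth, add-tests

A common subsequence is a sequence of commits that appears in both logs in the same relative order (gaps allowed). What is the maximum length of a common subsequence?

Pick ci-fix at alice[1]=bob[2], add-tests at alice[3]=bob[3], add-tests at alice[4]=bob[4], add-tests at alice[5]=bob[5], fix-auth at alice[6]=bob[6], ci-fix at alice[7]=bob[7], fix-auth at alice[8]=bob[11], add-tests at alice[9]=bob[12]; all 8 commits appear in both, in order. dp[10][12] = 8 confirms this is the maximum.

8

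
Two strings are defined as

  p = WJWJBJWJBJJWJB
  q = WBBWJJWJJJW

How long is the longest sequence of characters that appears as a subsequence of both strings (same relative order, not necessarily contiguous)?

9

Match W [1,1], W [3,4], J [4,5], J [6,6], W [7,7], J [8,8], J [10,9], J [11,10], W [12,11] — 9 characters in the same relative order in both. The LCS DP gives dp[14][11] = 9, so this is optimal.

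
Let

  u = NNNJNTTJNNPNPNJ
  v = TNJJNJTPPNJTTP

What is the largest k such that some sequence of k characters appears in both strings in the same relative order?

8

Taking N [1,2], then N [3,5], then J [4,6], then T [7,7], then P [11,8], then P [13,9], then N [14,10], then J [15,11] gives a common subsequence of length 8. dp[15][14] = 8 confirms this is the maximum.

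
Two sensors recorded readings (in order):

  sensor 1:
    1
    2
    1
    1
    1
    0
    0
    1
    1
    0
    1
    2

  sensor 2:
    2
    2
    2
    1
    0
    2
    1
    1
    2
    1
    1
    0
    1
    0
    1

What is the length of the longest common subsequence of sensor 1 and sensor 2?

9

Taking 1 (sensor 1 #1, sensor 2 #4); then 2 (sensor 1 #2, sensor 2 #6); then 1 (sensor 1 #3, sensor 2 #8); then 1 (sensor 1 #4, sensor 2 #10); then 1 (sensor 1 #5, sensor 2 #11); then 0 (sensor 1 #7, sensor 2 #12); then 1 (sensor 1 #9, sensor 2 #13); then 0 (sensor 1 #10, sensor 2 #14); then 1 (sensor 1 #11, sensor 2 #15) gives a common subsequence of length 9. The LCS DP gives dp[12][15] = 9, so this is optimal.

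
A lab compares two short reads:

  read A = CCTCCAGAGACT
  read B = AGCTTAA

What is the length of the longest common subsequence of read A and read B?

4

Taking C [1,3], then T [3,5], then A [8,6], then A [10,7] gives a common subsequence of length 4. Since dp[12][7] = 4, nothing longer is possible.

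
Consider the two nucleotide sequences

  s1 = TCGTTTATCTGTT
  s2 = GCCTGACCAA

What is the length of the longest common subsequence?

4

One common subsequence of length 4: T [1,4]; then G [3,5]; then A [7,6]; then C [9,8]. Since dp[13][10] = 4, nothing longer is possible.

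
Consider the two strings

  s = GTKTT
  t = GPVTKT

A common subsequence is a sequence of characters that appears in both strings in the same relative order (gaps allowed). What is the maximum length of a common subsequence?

Taking G at s[1]=t[1], then T at s[2]=t[4], then K at s[3]=t[5], then T at s[5]=t[6] gives a common subsequence of length 4, and the DP table's final entry dp[5][6] is also 4, so no common subsequence is longer.

4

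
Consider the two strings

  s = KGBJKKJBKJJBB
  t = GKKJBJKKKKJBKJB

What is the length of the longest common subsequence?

Taking K (s #1, t #3) → B (s #3, t #5) → J (s #4, t #6) → K (s #5, t #9) → K (s #6, t #10) → J (s #7, t #11) → B (s #8, t #12) → K (s #9, t #13) → J (s #11, t #14) → B (s #13, t #15) gives a common subsequence of length 10. The LCS DP gives dp[13][15] = 10, so this is optimal.

10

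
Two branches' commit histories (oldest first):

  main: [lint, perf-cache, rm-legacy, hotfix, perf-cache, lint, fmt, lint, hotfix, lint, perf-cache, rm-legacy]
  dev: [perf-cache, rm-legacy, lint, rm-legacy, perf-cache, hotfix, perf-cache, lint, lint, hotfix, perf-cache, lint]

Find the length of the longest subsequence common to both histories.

Taking lint at main[1]=dev[3], perf-cache at main[2]=dev[5], hotfix at main[4]=dev[6], perf-cache at main[5]=dev[7], lint at main[6]=dev[8], lint at main[8]=dev[9], hotfix at main[9]=dev[10], lint at main[10]=dev[12] gives a common subsequence of length 8. Since dp[12][12] = 8, nothing longer is possible.

8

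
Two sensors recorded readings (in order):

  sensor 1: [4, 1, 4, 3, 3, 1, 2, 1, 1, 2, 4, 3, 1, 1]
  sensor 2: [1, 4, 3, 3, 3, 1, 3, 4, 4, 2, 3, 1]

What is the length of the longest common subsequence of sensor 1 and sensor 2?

One common subsequence of length 8: 1 at sensor 1[2]=sensor 2[1] → 4 at sensor 1[3]=sensor 2[2] → 3 at sensor 1[4]=sensor 2[4] → 3 at sensor 1[5]=sensor 2[5] → 1 at sensor 1[6]=sensor 2[6] → 2 at sensor 1[10]=sensor 2[10] → 3 at sensor 1[12]=sensor 2[11] → 1 at sensor 1[14]=sensor 2[12]. The LCS DP gives dp[14][12] = 8, so this is optimal.

8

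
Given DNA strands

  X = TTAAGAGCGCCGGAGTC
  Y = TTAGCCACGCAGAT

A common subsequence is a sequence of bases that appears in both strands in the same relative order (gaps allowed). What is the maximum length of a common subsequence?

Pick T at X[1]=Y[1], then T at X[2]=Y[2], then A at X[4]=Y[3], then G at X[5]=Y[4], then A at X[6]=Y[7], then C at X[8]=Y[8], then G at X[9]=Y[9], then C at X[10]=Y[10], then G at X[13]=Y[12], then A at X[14]=Y[13], then T at X[16]=Y[14]; all 11 bases appear in both, in order. dp[17][14] = 11 confirms this is the maximum.

11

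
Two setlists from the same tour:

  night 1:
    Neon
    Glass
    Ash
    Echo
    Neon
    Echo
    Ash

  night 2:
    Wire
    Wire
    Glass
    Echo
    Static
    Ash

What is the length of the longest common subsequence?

Pick Glass at night 1[2]=night 2[3]; then Echo at night 1[4]=night 2[4]; then Ash at night 1[7]=night 2[6]; all 3 songs appear in both, in order, and the DP table's final entry dp[7][6] is also 3, so no common subsequence is longer.

3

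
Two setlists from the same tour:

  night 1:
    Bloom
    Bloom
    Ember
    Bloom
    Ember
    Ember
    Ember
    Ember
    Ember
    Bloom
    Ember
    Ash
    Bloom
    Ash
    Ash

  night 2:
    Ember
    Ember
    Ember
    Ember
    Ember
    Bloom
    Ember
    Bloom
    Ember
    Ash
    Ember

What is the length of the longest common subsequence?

Match Ember [3,1], Ember [5,2], Ember [6,3], Ember [7,4], Ember [8,5], Ember [9,7], Bloom [10,8], Ember [11,9], Ash [12,10] — 9 songs in the same relative order in both. The LCS DP gives dp[15][11] = 9, so this is optimal.

9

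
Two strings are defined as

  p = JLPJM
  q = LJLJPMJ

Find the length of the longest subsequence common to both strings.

4

Pick J (p #1, q #2), L (p #2, q #3), P (p #3, q #5), J (p #4, q #7); all 4 characters appear in both, in order, and the DP table's final entry dp[5][7] is also 4, so no common subsequence is longer.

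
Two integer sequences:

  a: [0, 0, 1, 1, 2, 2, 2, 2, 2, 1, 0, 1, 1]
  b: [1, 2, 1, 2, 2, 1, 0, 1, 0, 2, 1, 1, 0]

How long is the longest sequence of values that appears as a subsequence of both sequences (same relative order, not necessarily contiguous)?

8

Taking 1 (a #3, b #1); then 1 (a #4, b #3); then 2 (a #5, b #4); then 2 (a #6, b #5); then 1 (a #10, b #8); then 0 (a #11, b #9); then 1 (a #12, b #11); then 1 (a #13, b #12) gives a common subsequence of length 8, and the DP table's final entry dp[13][13] is also 8, so no common subsequence is longer.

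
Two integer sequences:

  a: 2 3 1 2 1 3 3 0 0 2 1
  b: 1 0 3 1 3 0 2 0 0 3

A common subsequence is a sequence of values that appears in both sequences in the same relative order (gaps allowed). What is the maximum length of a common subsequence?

5

One common subsequence of length 5: 3 at a[2]=b[3], 1 at a[3]=b[4], 2 at a[4]=b[7], 0 at a[8]=b[8], 0 at a[9]=b[9]. The LCS DP gives dp[11][10] = 5, so this is optimal.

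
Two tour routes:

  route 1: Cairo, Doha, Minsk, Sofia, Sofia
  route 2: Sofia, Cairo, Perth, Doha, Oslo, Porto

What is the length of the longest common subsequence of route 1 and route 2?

2

Taking Cairo [1,2], then Doha [2,4] gives a common subsequence of length 2, and the DP table's final entry dp[5][6] is also 2, so no common subsequence is longer.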